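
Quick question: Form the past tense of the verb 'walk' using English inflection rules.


Apply rule: Add -ed. 'walk' becomes 'walked'.

walked


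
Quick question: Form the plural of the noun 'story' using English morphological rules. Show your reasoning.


Apply rule: Change -y to -ies (consonant + y). 'story' becomes 'stories'.

stories


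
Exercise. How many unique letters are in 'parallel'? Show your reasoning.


Unique letters in 'parallel': {a, e, l, p, r} = 5 distinct letters.

5


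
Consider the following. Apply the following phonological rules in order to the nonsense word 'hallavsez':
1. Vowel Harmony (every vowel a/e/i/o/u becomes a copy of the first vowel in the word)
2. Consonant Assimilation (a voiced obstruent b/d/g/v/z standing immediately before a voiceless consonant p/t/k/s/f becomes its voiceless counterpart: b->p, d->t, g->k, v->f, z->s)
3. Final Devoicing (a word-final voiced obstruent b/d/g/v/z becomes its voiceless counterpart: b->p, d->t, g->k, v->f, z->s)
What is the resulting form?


Starting form: 'hallavsez'
Rule 1: Vowel Harmony: all vowels become 'a' (matching first vowel). 'hallavsez' -> 'hallavsaz'
Rule 2: Consonant Assimilation: voiced obstruent before voiceless consonant becomes voiceless ('vs' -> 'fs'). 'hallavsaz' -> 'hallafsaz'
Rule 3: Final Devoicing: word-final voiced obstruent 'z' becomes voiceless 's'. 'hallafsaz' -> 'hallafsas'
Final form: 'hallafsas'

hallafsas


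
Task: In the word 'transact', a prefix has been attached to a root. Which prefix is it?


The word 'transact' = 'trans' (prefix) + 'act' (root). The prefix is 'trans'.

trans


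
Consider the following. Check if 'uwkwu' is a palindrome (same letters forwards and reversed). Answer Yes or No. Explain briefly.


Forward: 'uwkwu'
Reversed: 'uwkwu'
They are identical.

Yes


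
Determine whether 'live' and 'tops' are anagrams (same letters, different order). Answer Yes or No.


Sorted letters of 'live': 'eilv'
Sorted letters of 'tops': 'opst'
They do not match.

No


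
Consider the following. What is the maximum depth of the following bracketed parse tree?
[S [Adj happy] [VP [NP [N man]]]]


Count bracket nesting levels:
'[' at pos 0: depth = 1
'[' at pos 3: depth = 2
'[' at pos 15: depth = 2
'[' at pos 19: depth = 3
'[' at pos 23: depth = 4
Maximum depth reached: 4

4


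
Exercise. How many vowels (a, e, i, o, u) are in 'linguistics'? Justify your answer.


Vowels in 'linguistics': i, u, i, i = 4 vowels.

4


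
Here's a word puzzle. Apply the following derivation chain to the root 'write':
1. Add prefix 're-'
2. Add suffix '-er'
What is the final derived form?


Step 1: Add prefix 're-' to 'write' = 'rewrite'
Step 2: Add suffix '-er' to 'rewrite' = 'rewriter'

rewriter


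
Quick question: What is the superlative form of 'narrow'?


Apply superlative formation (add -est): 'narrow' -> 'narrowest'.

narrowest


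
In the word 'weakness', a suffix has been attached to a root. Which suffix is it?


The word 'weakness' = 'weak' (root) + '-ness' (suffix). The suffix is '-ness'.

ness


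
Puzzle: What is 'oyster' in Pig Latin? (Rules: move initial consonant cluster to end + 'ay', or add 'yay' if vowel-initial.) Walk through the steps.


'oyster' starts with a vowel, so add 'yay': 'oysteryay'.

oysteryay


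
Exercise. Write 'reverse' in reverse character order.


Reverse 'reverse' character by character: 'esrever'.

esrever


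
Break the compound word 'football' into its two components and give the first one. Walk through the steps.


Split 'football' into 'foot' + 'ball'. The first part is 'foot'.

foot


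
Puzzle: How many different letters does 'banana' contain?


Unique letters in 'banana': {a, b, n} = 3 distinct letters.

3


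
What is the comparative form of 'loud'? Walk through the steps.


Apply comparative formation (add -er): 'loud' -> 'louder'.

louder


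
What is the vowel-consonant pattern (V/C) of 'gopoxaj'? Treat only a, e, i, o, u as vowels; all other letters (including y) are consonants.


Letter mapping: g = C, o = V, p = C, o = V, x = C, a = V, j = C.

CVCVCVC


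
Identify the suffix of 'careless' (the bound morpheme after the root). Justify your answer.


The word 'careless' = 'care' (root) + '-less' (suffix). The suffix is '-less'.

less


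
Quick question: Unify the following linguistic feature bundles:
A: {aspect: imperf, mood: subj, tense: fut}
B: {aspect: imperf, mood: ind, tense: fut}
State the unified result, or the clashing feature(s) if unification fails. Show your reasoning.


Compare features:
aspect: A=imperf vs B=imperf -> unified: imperf
mood: A=subj vs B=ind -> CLASH
tense: A=fut vs B=fut -> unified: fut
Clash detected on feature 'mood' (subj vs ind); unification fails.

CLASH on 'mood' (subj vs ind)


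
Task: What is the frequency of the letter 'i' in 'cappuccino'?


Letter 'i' in 'cappuccino': found at position(s) 8 = 1 occurrence(s).

1


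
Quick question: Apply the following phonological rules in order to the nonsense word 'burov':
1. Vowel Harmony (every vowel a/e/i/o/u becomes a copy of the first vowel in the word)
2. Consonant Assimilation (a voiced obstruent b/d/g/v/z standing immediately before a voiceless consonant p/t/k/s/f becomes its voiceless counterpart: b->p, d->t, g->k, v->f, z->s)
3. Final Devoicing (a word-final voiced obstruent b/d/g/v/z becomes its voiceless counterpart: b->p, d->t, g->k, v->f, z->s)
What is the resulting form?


Starting form: 'burov'
Rule 1: Vowel Harmony: all vowels become 'u' (matching first vowel). 'burov' -> 'buruv'
Rule 2: Consonant Assimilation: no voiced obstruent (b/d/g/v/z) stands immediately before a voiceless consonant (p/t/k/s/f). No change.
Rule 3: Final Devoicing: word-final voiced obstruent 'v' becomes voiceless 'f'. 'buruv' -> 'buruf'
Final form: 'buruf'

buruf


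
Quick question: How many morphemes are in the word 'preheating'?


Decomposition: pre- (prefix) + heat (root) + -ing (suffix) = 3 morpheme(s)

3 morphemes


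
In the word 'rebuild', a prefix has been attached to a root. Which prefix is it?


The word 'rebuild' = 're' (prefix) + 'build' (root). The prefix is 're'.

re


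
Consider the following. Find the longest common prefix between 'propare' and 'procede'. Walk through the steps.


Compare from the start: 3 characters match: 'pro'. Mismatch at position 4: 'p' vs 'c'.

pro


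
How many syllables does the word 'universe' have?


Break 'universe' into syllables: u-ni-verse -> u | ni | verse = 3 syllables

3 syllables


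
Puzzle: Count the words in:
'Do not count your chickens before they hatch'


Split into words: Do | not | count | your | chickens | before | they | hatch = 8 words.

8


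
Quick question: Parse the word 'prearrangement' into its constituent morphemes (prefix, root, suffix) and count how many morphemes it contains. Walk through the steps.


Step 1: Identify prefix: 'pre' (meaning: before)
Step 2: Identify root: 'arrange'
Step 3: Identify suffix(es): 'ment'
Decomposition: pre- (prefix: before) + arrange (root) + -ment (suffix: action/result)
Total morphemes: 3

3 morphemes (pre- (prefix: before) + arrange (root) + -ment (suffix: action/result))


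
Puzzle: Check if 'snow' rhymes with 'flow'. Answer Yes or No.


Rime (stressed vowel + following sounds) of 'snow': -ow = /oʊ/
Rime of 'flow': -ow = /oʊ/
/oʊ/ and /oʊ/ are the same ending sound, so the words rhyme.

Yes


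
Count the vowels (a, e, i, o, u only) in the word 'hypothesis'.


Vowels in 'hypothesis': o, e, i = 3 vowels.

3


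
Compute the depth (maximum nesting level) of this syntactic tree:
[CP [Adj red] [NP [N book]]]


Count bracket nesting levels:
'[' at pos 0: depth = 1
'[' at pos 4: depth = 2
'[' at pos 14: depth = 2
'[' at pos 18: depth = 3
Maximum depth reached: 3

3


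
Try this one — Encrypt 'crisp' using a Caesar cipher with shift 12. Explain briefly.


Shift each letter by 12: c -> o, r -> d, i -> u, s -> e, p -> b. Result: 'odueb'.

odueb


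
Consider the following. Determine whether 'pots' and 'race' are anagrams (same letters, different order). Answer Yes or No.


Sorted letters of 'pots': 'opst'
Sorted letters of 'race': 'acer'
They do not match.

No


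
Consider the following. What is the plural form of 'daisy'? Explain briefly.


Apply rule: Change -y to -ies (consonant + y). 'daisy' becomes 'daisies'.

daisies


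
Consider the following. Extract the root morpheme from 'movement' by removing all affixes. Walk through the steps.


Remove suffix '-ment' from 'movement' to get root 'move'.

move


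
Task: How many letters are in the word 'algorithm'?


Spell out 'algorithm' and number each letter: a(1), l(2), g(3), o(4), r(5), i(6), t(7), h(8), m(9). Total: 9 letters.

9


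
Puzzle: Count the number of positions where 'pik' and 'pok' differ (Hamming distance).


Alignment:
Position 1: 'p' vs 'p' = match
Position 2: 'i' vs 'o' = DIFFER
Position 3: 'k' vs 'k' = match
Total differences: 1

1


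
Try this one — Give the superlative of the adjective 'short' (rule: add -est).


Apply superlative formation (add -est): 'short' -> 'shortest'.

shortest


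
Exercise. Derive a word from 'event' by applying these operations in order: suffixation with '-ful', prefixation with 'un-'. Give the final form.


Step 1: Add suffix '-ful' to 'event' = 'eventful'
Step 2: Add prefix 'un-' to 'eventful' = 'uneventful'

uneventful


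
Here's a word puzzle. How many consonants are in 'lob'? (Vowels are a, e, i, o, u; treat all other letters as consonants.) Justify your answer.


Consonants in 'lob': l, b = 2 consonants.

2


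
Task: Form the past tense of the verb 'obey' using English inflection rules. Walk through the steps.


Apply rule: Add -ed. 'obey' becomes 'obeyed'.

obeyed


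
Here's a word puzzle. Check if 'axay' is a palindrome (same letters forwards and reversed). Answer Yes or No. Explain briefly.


Forward: 'axay'
Reversed: 'yaxa'
They differ.

No


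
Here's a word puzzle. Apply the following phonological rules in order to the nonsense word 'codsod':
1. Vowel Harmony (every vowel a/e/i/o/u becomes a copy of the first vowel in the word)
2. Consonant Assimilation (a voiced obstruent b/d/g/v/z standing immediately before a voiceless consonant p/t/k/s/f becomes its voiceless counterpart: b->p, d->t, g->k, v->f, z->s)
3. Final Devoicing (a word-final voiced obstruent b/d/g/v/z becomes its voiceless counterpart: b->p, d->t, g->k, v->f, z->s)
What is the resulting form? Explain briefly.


Starting form: 'codsod'
Rule 1: Vowel Harmony: all vowels already match. No change.
Rule 2: Consonant Assimilation: voiced obstruent before voiceless consonant becomes voiceless ('ds' -> 'ts'). 'codsod' -> 'cotsod'
Rule 3: Final Devoicing: word-final voiced obstruent 'd' becomes voiceless 't'. 'cotsod' -> 'cotsot'
Final form: 'cotsot'

cotsot


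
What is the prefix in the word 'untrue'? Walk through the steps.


The word 'untrue' = 'un' (prefix) + 'true' (root). The prefix is 'un'.

un


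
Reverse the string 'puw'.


Reverse 'puw' character by character: 'wup'.

wup


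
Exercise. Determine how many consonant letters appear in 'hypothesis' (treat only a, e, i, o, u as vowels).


Consonants in 'hypothesis': h, y, p, t, h, s, s = 7 consonants.

7


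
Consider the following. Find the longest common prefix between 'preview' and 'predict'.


Compare from the start: 3 characters match: 'pre'. Mismatch at position 4: 'v' vs 'd'.

pre


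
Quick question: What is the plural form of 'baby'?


Apply rule: Change -y to -ies (consonant + y). 'baby' becomes 'babies'.

babies


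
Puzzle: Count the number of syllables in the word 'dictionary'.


Break 'dictionary' into syllables: dic-tion-ar-y -> dic | tion | ar | y = 4 syllables

4 syllables


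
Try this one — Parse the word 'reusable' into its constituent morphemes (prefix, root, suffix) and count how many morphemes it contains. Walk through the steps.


Step 1: Identify prefix: 're' (meaning: again)
Step 2: Identify root: 'use'
Step 3: Identify suffix(es): 'able'
Decomposition: re- (prefix: again) + use (root) + -able (suffix: capable of)
Total morphemes: 3

3 morphemes (re- (prefix: again) + use (root) + -able (suffix: capable of))


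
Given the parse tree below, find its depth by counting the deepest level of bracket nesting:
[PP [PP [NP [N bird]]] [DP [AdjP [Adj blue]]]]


Count bracket nesting levels:
'[' at pos 0: depth = 1
'[' at pos 4: depth = 2
'[' at pos 8: depth = 3
'[' at pos 12: depth = 4
'[' at pos 23: depth = 2
'[' at pos 27: depth = 3
'[' at pos 33: depth = 4
Maximum depth reached: 4

4


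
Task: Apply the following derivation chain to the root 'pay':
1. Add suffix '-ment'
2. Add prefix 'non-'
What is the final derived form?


Step 1: Add suffix '-ment' to 'pay' = 'payment'
Step 2: Add prefix 'non-' to 'payment' = 'nonpayment'

nonpayment


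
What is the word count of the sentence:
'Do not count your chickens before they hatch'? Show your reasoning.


Split into words: Do | not | count | your | chickens | before | they | hatch = 8 words.

8


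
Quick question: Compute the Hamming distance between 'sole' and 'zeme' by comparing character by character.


Alignment:
Position 1: 's' vs 'z' = DIFFER
Position 2: 'o' vs 'e' = DIFFER
Position 3: 'l' vs 'm' = DIFFER
Position 4: 'e' vs 'e' = match
Total differences: 3

3


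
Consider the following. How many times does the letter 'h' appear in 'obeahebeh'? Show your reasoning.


Letter 'h' in 'obeahebeh': found at position(s) 5, 9 = 2 occurrence(s).

2


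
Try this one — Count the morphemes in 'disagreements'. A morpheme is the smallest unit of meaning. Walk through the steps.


Decomposition: dis- (prefix) + agree (root) + -ment (suffix) + -s (plural) = 4 morpheme(s)

4 morphemes


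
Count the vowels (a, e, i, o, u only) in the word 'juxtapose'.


Vowels in 'juxtapose': u, a, o, e = 4 vowels.

4


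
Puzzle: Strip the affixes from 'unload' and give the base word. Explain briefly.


Remove prefix 'un' from 'unload' to get root 'load'.

load


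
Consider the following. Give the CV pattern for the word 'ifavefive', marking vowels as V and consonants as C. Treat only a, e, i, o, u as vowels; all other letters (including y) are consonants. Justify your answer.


Letter mapping: i = V, f = C, a = V, v = C, e = V, f = C, i = V, v = C, e = V.

VCVCVCVCV


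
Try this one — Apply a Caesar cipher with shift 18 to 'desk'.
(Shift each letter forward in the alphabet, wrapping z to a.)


Shift each letter by 18: d -> v, e -> w, s -> k, k -> c. Result: 'vwkc'.

vwkc


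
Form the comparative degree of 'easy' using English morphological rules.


Apply comparative formation (consonant + y: change y to i, add -er): 'easy' -> 'easier'.

easier


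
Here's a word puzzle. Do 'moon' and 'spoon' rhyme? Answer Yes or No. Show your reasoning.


Rime (stressed vowel + following sounds) of 'moon': -oon = /uːn/
Rime of 'spoon': -oon = /uːn/
/uːn/ and /uːn/ are the same ending sound, so the words rhyme.

Yes


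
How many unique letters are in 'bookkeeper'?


Unique letters in 'bookkeeper': {b, e, k, o, p, r} = 6 distinct letters.

6


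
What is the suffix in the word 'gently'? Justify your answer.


The word 'gently' = 'gentle' (root) + '-ly' (suffix). The suffix is '-ly'.

ly


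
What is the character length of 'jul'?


Spell out 'jul' and number each letter: j(1), u(2), l(3). Total: 3 letters.

3


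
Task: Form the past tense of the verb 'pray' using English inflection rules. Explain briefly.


Apply rule: Add -ed. 'pray' becomes 'prayed'.

prayed


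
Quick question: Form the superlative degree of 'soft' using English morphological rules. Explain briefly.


Apply superlative formation (add -est): 'soft' -> 'softest'.

softest


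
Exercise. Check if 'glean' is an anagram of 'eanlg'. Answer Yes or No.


Sorted letters of 'glean': 'aegln'
Sorted letters of 'eanlg': 'aegln'
They match.

Yes


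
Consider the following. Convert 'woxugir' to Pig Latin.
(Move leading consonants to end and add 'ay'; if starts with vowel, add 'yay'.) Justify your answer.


'woxugir': move consonant cluster 'w' to end and add 'ay': 'oxugirway'.

oxugirway


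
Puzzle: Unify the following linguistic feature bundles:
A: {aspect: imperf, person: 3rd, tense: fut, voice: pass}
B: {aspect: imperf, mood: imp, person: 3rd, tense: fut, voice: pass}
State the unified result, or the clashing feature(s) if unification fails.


Compare features:
aspect: A=imperf vs B=imperf -> unified: imperf
mood: A=_ vs B=imp -> unified: imp
person: A=3rd vs B=3rd -> unified: 3rd
tense: A=fut vs B=fut -> unified: fut
voice: A=pass vs B=pass -> unified: pass
No clashes found.

Unified: {aspect: imperf, mood: imp, person: 3rd, tense: fut, voice: pass}


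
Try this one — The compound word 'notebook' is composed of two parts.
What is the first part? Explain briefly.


Split 'notebook' into 'note' + 'book'. The first part is 'note'.

note


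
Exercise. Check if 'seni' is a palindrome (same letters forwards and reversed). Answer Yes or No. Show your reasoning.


Forward: 'seni'
Reversed: 'ines'
They differ.

No


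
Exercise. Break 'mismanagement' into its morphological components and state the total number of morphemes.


Step 1: Identify prefix: 'mis' (meaning: wrongly)
Step 2: Identify root: 'manage'
Step 3: Identify suffix(es): 'ment'
Decomposition: mis- (prefix: wrongly) + manage (root) + -ment (suffix: action/result)
Total morphemes: 3

3 morphemes (mis- (prefix: wrongly) + manage (root) + -ment (suffix: action/result))


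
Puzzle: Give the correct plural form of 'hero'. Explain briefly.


Apply rule: Add -es (consonant + o). 'hero' becomes 'heroes'.

heroes


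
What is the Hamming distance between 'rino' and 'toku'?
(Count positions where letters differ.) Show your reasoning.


Alignment:
Position 1: 'r' vs 't' = DIFFER
Position 2: 'i' vs 'o' = DIFFER
Position 3: 'n' vs 'k' = DIFFER
Position 4: 'o' vs 'u' = DIFFER
Total differences: 4

4


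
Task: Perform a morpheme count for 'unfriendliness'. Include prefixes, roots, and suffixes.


Decomposition: un- (prefix) + friend (root) + -ly (suffix) + -ness (suffix) = 4 morpheme(s)

4 morphemes


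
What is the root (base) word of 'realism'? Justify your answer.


Remove suffix '-ism' from 'realism' to get root 'real'.

real


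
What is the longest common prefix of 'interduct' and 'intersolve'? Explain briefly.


Compare from the start: 5 characters match: 'inter'. Mismatch at position 6: 'd' vs 's'.

inter


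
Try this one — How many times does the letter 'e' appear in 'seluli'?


Letter 'e' in 'seluli': found at position(s) 2 = 1 occurrence(s).

1


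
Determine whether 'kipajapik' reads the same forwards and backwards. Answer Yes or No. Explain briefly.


Forward: 'kipajapik'
Reversed: 'kipajapik'
They are identical.

Yes


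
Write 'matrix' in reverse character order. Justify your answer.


Reverse 'matrix' character by character: 'xirtam'.

xirtam


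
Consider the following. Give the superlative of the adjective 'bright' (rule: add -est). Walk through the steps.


Apply superlative formation (add -est): 'bright' -> 'brightest'.

brightest


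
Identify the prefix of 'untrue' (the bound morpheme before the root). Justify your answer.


The word 'untrue' = 'un' (prefix) + 'true' (root). The prefix is 'un'.

un


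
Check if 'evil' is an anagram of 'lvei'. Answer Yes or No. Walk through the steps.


Sorted letters of 'evil': 'eilv'
Sorted letters of 'lvei': 'eilv'
They match.

Yes


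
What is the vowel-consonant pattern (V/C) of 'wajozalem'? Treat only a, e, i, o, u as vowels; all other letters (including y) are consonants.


Letter mapping: w = C, a = V, j = C, o = V, z = C, a = V, l = C, e = V, m = C.

CVCVCVCVC


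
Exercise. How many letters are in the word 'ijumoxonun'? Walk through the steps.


Spell out 'ijumoxonun' and number each letter: i(1), j(2), u(3), m(4), o(5), x(6), o(7), n(8), u(9), n(10). Total: 10 letters.

10


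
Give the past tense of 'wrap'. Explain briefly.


Apply rule: Double final consonant and add -ed. 'wrap' becomes 'wrapped'.

wrapped


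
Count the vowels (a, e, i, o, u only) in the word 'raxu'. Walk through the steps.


Vowels in 'raxu': a, u = 2 vowels.

2


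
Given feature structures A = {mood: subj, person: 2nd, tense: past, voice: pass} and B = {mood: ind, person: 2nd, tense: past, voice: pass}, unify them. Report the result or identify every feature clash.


Compare features:
mood: A=subj vs B=ind -> CLASH
person: A=2nd vs B=2nd -> unified: 2nd
tense: A=past vs B=past -> unified: past
voice: A=pass vs B=pass -> unified: pass
Clash detected on feature 'mood' (subj vs ind); unification fails.

CLASH on 'mood' (subj vs ind)


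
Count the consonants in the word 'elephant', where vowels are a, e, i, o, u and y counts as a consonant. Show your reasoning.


Consonants in 'elephant': l, p, h, n, t = 5 consonants.

5


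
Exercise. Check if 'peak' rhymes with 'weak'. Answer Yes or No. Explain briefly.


Rime (stressed vowel + following sounds) of 'peak': -eak = /iːk/
Rime of 'weak': -eak = /iːk/
/iːk/ and /iːk/ are the same ending sound, so the words rhyme.

Yes


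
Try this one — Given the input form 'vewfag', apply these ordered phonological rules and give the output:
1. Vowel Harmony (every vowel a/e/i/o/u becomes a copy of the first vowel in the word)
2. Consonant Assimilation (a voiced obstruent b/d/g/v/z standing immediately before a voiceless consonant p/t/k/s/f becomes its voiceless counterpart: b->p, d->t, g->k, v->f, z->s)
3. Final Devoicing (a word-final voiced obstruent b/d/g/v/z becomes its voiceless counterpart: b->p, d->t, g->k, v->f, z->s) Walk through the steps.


Starting form: 'vewfag'
Rule 1: Vowel Harmony: all vowels become 'e' (matching first vowel). 'vewfag' -> 'vewfeg'
Rule 2: Consonant Assimilation: no voiced obstruent (b/d/g/v/z) stands immediately before a voiceless consonant (p/t/k/s/f). No change.
Rule 3: Final Devoicing: word-final voiced obstruent 'g' becomes voiceless 'k'. 'vewfeg' -> 'vewfek'
Final form: 'vewfek'

vewfek


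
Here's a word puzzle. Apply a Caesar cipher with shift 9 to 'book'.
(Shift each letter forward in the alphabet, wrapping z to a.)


Shift each letter by 9: b -> k, o -> x, o -> x, k -> t. Result: 'kxxt'.

kxxt


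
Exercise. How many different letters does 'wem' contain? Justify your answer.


Unique letters in 'wem': {e, m, w} = 3 distinct letters.

3


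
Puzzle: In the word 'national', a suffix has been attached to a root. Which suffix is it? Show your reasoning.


The word 'national' = 'nation' (root) + '-al' (suffix). The suffix is '-al'.

al


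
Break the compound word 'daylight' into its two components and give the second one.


Split 'daylight' into 'day' + 'light'. The second part is 'light'.

light


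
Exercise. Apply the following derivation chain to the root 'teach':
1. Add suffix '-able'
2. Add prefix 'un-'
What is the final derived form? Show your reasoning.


Step 1: Add suffix '-able' to 'teach' = 'teachable'
Step 2: Add prefix 'un-' to 'teachable' = 'unteachable'

unteachable


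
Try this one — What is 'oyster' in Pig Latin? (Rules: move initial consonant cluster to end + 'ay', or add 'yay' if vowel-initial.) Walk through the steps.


'oyster' starts with a vowel, so add 'yay': 'oysteryay'.

oysteryay


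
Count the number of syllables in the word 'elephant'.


Break 'elephant' into syllables: el-e-phant -> el | e | phant = 3 syllables

3 syllables


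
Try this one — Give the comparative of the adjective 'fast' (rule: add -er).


Apply comparative formation (add -er): 'fast' -> 'faster'.

faster


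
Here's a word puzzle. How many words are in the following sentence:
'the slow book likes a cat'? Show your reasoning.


Split into words: the | slow | book | likes | a | cat = 6 words.

6


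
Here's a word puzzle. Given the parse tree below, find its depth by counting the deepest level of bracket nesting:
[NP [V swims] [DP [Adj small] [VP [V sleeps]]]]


Count bracket nesting levels:
'[' at pos 0: depth = 1
'[' at pos 4: depth = 2
'[' at pos 14: depth = 2
'[' at pos 18: depth = 3
'[' at pos 30: depth = 3
'[' at pos 34: depth = 4
Maximum depth reached: 4

4


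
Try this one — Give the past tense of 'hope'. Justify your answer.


Apply rule: Add -d (word ends in -e). 'hope' becomes 'hoped'.

hoped


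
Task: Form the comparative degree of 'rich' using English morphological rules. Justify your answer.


Apply comparative formation (add -er): 'rich' -> 'richer'.

richer


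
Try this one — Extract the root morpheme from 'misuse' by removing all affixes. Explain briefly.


Remove prefix 'mis' from 'misuse' to get root 'use'.

use


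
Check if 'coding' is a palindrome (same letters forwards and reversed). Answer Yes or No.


Forward: 'coding'
Reversed: 'gnidoc'
They differ.

No


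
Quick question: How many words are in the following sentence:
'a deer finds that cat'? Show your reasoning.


Split into words: a | deer | finds | that | cat = 5 words.

5


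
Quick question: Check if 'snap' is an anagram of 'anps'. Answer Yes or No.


Sorted letters of 'snap': 'anps'
Sorted letters of 'anps': 'anps'
They match.

Yes


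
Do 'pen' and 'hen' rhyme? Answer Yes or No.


Rime (stressed vowel + following sounds) of 'pen': -en = /ɛn/
Rime of 'hen': -en = /ɛn/
/ɛn/ and /ɛn/ are the same ending sound, so the words rhyme.

Yes


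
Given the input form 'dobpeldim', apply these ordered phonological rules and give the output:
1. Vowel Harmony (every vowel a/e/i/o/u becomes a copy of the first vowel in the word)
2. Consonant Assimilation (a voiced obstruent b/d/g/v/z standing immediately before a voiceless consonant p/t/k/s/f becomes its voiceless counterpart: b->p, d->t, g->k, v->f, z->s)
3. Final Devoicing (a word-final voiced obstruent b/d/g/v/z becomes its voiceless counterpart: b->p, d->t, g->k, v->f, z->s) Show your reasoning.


Starting form: 'dobpeldim'
Rule 1: Vowel Harmony: all vowels become 'o' (matching first vowel). 'dobpeldim' -> 'dobpoldom'
Rule 2: Consonant Assimilation: voiced obstruent before voiceless consonant becomes voiceless ('bp' -> 'pp'). 'dobpoldom' -> 'doppoldom'
Rule 3: Final Devoicing: final consonant 'm' is not one of the voiced obstruents b/d/g/v/z. No change.
Final form: 'doppoldom'

doppoldom


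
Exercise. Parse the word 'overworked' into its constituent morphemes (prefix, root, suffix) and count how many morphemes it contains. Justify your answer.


Step 1: Identify prefix: 'over' (meaning: excessively)
Step 2: Identify root: 'work'
Step 3: Identify suffix(es): 'ed'
Decomposition: over- (prefix: excessively) + work (root) + -ed (suffix: past)
Total morphemes: 3

3 morphemes (over- (prefix: excessively) + work (root) + -ed (suffix: past))


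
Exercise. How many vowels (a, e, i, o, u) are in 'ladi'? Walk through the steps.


Vowels in 'ladi': a, i = 2 vowels.

2


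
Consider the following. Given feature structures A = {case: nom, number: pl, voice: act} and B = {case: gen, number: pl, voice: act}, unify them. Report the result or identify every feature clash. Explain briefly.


Compare features:
case: A=nom vs B=gen -> CLASH
number: A=pl vs B=pl -> unified: pl
voice: A=act vs B=act -> unified: act
Clash detected on feature 'case' (nom vs gen); unification fails.

CLASH on 'case' (nom vs gen)


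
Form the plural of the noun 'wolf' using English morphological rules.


Apply rule: Change -f to -ves. 'wolf' becomes 'wolves'.

wolves


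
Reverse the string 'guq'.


Reverse 'guq' character by character: 'qug'.

qug


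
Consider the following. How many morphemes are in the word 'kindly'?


Decomposition: kind (root) + -ly (suffix) = 2 morpheme(s)

2 morphemes


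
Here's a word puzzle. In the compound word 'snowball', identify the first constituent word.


Split 'snowball' into 'snow' + 'ball'. The first part is 'snow'.

snow


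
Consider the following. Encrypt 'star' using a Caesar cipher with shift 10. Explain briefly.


Shift each letter by 10: s -> c, t -> d, a -> k, r -> b. Result: 'cdkb'.

cdkb


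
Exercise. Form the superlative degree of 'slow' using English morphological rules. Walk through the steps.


Apply superlative formation (add -est): 'slow' -> 'slowest'.

slowest


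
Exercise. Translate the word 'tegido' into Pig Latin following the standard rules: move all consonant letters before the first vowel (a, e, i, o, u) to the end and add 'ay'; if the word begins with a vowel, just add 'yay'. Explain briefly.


'tegido': move consonant cluster 't' to end and add 'ay': 'egidotay'.

egidotay


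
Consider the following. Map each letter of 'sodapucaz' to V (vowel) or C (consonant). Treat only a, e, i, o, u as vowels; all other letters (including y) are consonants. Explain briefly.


Letter mapping: s = C, o = V, d = C, a = V, p = C, u = V, c = C, a = V, z = C.

CVCVCVCVC


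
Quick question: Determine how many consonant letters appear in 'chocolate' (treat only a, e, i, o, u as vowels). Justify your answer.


Consonants in 'chocolate': c, h, c, l, t = 5 consonants.

5


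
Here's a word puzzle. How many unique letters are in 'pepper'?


Unique letters in 'pepper': {e, p, r} = 3 distinct letters.

3


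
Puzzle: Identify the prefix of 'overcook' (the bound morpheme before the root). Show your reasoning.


The word 'overcook' = 'over' (prefix) + 'cook' (root). The prefix is 'over'.

over


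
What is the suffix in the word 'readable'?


The word 'readable' = 'read' (root) + '-able' (suffix). The suffix is '-able'.

able


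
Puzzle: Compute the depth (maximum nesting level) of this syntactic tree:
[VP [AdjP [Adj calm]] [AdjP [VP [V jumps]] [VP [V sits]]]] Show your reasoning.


Count bracket nesting levels:
'[' at pos 0: depth = 1
'[' at pos 4: depth = 2
'[' at pos 10: depth = 3
'[' at pos 22: depth = 2
'[' at pos 28: depth = 3
'[' at pos 32: depth = 4
'[' at pos 43: depth = 3
'[' at pos 47: depth = 4
Maximum depth reached: 4

4


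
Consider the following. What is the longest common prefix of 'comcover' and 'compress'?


Compare from the start: 3 characters match: 'com'. Mismatch at position 4: 'c' vs 'p'.

com


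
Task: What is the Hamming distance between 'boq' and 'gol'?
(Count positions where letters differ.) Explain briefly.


Alignment:
Position 1: 'b' vs 'g' = DIFFER
Position 2: 'o' vs 'o' = match
Position 3: 'q' vs 'l' = DIFFER
Total differences: 2

2


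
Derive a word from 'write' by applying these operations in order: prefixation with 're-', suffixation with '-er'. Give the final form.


Step 1: Add prefix 're-' to 'write' = 'rewrite'
Step 2: Add suffix '-er' to 'rewrite' = 'rewriter'

rewriter


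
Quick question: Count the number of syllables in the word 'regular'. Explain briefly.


Break 'regular' into syllables: reg-u-lar -> reg | u | lar = 3 syllables

3 syllables


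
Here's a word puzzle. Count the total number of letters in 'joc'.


Spell out 'joc' and number each letter: j(1), o(2), c(3). Total: 3 letters.

3


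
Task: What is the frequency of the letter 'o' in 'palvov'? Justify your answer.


Letter 'o' in 'palvov': found at position(s) 5 = 1 occurrence(s).

1


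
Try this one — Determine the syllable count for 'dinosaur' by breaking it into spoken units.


Break 'dinosaur' into syllables: di-no-saur -> di | no | saur = 3 syllables

3 syllables


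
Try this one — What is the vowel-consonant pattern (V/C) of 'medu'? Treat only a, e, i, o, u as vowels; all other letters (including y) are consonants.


Letter mapping: m = C, e = V, d = C, u = V.

CVCV


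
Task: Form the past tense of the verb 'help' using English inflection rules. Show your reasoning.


Apply rule: Add -ed. 'help' becomes 'helped'.

helped


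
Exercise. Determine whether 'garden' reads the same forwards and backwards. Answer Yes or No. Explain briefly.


Forward: 'garden'
Reversed: 'nedrag'
They differ.

No


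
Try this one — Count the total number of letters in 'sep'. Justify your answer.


Spell out 'sep' and number each letter: s(1), e(2), p(3). Total: 3 letters.

3


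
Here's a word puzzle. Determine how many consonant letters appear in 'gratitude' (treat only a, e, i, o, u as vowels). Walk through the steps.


Consonants in 'gratitude': g, r, t, t, d = 5 consonants.

5


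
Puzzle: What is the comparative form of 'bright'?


Apply comparative formation (add -er): 'bright' -> 'brighter'.

brighter


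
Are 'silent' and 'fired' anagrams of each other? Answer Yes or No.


Sorted letters of 'silent': 'eilnst'
Sorted letters of 'fired': 'defir'
They do not match.

No


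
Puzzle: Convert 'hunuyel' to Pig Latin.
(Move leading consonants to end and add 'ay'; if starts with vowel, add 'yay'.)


'hunuyel': move consonant cluster 'h' to end and add 'ay': 'unuyelhay'.

unuyelhay


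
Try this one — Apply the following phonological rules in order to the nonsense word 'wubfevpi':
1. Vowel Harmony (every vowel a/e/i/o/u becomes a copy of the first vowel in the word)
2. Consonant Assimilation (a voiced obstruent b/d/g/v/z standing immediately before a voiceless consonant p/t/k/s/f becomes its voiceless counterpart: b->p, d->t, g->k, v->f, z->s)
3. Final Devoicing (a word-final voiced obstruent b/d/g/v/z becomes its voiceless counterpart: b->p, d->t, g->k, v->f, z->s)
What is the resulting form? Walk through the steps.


Starting form: 'wubfevpi'
Rule 1: Vowel Harmony: all vowels become 'u' (matching first vowel). 'wubfevpi' -> 'wubfuvpu'
Rule 2: Consonant Assimilation: voiced obstruent before voiceless consonant becomes voiceless ('bf' -> 'pf', 'vp' -> 'fp'). 'wubfuvpu' -> 'wupfufpu'
Rule 3: Final Devoicing: the word ends in the vowel 'u', not a consonant. No change.
Final form: 'wupfufpu'

wupfufpu


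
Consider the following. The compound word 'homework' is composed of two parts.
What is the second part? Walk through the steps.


Split 'homework' into 'home' + 'work'. The second part is 'work'.

work


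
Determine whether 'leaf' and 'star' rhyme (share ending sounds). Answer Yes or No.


Rime (stressed vowel + following sounds) of 'leaf': -eaf = /iːf/
Rime of 'star': -ar = /ɑːr/
/iːf/ and /ɑːr/ are different ending sounds, so the words do not rhyme.

No


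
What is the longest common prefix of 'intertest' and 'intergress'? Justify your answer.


Compare from the start: 5 characters match: 'inter'. Mismatch at position 6: 't' vs 'g'.

inter


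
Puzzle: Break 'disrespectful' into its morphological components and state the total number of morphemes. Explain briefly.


Step 1: Identify prefix: 'dis' (meaning: not/apart)
Step 2: Identify root: 'respect'
Step 3: Identify suffix(es): 'ful'
Decomposition: dis- (prefix: not/apart) + respect (root) + -ful (suffix: full of)
Total morphemes: 3

3 morphemes (dis- (prefix: not/apart) + respect (root) + -ful (suffix: full of))


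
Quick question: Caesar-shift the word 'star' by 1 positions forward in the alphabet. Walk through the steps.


Shift each letter by 1: s -> t, t -> u, a -> b, r -> s. Result: 'tubs'.

tubs


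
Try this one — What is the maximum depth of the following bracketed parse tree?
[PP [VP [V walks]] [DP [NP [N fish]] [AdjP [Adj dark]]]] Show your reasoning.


Count bracket nesting levels:
'[' at pos 0: depth = 1
'[' at pos 4: depth = 2
'[' at pos 8: depth = 3
'[' at pos 19: depth = 2
'[' at pos 23: depth = 3
'[' at pos 27: depth = 4
'[' at pos 37: depth = 3
'[' at pos 43: depth = 4
Maximum depth reached: 4

4


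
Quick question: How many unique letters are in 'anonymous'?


Unique letters in 'anonymous': {a, m, n, o, s, u, y} = 7 distinct letters.

7


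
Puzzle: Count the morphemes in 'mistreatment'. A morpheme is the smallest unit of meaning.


Decomposition: mis- (prefix) + treat (root) + -ment (suffix) = 3 morpheme(s)

3 morphemes


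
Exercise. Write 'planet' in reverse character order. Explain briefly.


Reverse 'planet' character by character: 'tenalp'.

tenalp


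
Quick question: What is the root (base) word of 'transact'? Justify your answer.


Remove prefix 'trans' from 'transact' to get root 'act'.

act


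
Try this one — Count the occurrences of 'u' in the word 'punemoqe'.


Letter 'u' in 'punemoqe': found at position(s) 2 = 1 occurrence(s).

1


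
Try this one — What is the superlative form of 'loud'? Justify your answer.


Apply superlative formation (add -est): 'loud' -> 'loudest'.

loudest


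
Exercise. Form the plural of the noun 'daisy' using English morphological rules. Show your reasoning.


Apply rule: Change -y to -ies (consonant + y). 'daisy' becomes 'daisies'.

daisies


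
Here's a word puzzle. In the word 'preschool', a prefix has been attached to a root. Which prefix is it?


The word 'preschool' = 'pre' (prefix) + 'school' (root). The prefix is 'pre'.

pre


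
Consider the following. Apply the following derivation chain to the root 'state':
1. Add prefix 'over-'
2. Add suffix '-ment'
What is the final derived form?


Step 1: Add prefix 'over-' to 'state' = 'overstate'
Step 2: Add suffix '-ment' to 'overstate' = 'overstatement'

overstatement


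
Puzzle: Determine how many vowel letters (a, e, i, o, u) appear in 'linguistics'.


Vowels in 'linguistics': i, u, i, i = 4 vowels.

4


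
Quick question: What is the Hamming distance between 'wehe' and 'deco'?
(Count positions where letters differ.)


Alignment:
Position 1: 'w' vs 'd' = DIFFER
Position 2: 'e' vs 'e' = match
Position 3: 'h' vs 'c' = DIFFER
Position 4: 'e' vs 'o' = DIFFER
Total differences: 3

3


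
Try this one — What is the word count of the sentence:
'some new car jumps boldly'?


Split into words: some | new | car | jumps | boldly = 5 words.

5


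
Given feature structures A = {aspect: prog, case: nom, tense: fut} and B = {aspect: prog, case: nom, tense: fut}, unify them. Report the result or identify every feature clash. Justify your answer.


Compare features:
aspect: A=prog vs B=prog -> unified: prog
case: A=nom vs B=nom -> unified: nom
tense: A=fut vs B=fut -> unified: fut
No clashes found.

Unified: {aspect: prog, case: nom, tense: fut}


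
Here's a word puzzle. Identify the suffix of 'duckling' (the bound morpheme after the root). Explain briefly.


The word 'duckling' = 'duck' (root) + '-ling' (suffix). The suffix is '-ling'.

ling


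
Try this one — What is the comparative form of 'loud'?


Apply comparative formation (add -er): 'loud' -> 'louder'.

louder


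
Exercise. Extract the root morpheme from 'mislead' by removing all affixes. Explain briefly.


Remove prefix 'mis' from 'mislead' to get root 'lead'.

lead


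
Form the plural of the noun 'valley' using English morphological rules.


Apply rule: Add -s. 'valley' becomes 'valleys'.

valleys


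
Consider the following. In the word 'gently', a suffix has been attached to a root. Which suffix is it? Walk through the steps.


The word 'gently' = 'gentle' (root) + '-ly' (suffix). The suffix is '-ly'.

ly


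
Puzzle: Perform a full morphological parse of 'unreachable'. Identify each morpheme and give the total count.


Step 1: Identify prefix: 'un' (meaning: not/reverse)
Step 2: Identify root: 'reach'
Step 3: Identify suffix(es): 'able'
Decomposition: un- (prefix: not/reverse) + reach (root) + -able (suffix: capable of)
Total morphemes: 3

3 morphemes (un- (prefix: not/reverse) + reach (root) + -able (suffix: capable of))
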